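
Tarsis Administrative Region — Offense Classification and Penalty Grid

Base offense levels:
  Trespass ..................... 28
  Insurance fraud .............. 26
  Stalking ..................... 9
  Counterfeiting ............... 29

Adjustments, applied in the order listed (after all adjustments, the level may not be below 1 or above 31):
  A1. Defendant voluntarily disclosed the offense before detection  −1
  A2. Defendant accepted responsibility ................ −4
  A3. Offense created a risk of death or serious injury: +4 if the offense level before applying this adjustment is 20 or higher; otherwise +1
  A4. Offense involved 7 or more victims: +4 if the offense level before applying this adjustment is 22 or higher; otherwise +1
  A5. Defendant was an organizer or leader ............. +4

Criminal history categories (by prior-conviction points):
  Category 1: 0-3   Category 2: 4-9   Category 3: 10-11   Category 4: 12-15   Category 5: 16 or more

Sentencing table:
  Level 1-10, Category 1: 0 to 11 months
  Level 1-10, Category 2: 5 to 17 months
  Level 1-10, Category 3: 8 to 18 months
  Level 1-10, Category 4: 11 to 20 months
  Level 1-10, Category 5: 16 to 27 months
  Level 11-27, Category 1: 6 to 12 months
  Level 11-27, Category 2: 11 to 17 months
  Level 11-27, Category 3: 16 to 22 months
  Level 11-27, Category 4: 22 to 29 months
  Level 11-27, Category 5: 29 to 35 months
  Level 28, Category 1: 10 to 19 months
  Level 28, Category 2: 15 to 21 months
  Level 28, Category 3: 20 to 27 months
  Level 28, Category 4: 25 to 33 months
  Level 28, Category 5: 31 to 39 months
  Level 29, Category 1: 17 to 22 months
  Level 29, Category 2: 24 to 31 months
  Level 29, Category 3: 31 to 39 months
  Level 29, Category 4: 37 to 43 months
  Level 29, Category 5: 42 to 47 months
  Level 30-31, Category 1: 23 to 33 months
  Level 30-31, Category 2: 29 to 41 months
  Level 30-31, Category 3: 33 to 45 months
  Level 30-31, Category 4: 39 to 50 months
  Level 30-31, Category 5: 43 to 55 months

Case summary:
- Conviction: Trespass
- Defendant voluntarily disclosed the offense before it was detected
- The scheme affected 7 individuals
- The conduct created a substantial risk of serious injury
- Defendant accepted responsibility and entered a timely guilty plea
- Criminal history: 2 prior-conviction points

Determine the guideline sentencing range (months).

23-33 months

Base offense level for trespass: 28.
A1 applies: 28 − 1 = 27.
A2 applies: 27 − 4 = 23.
A3 applies (level before this adjustment is 23 ≥ 20, so +4): 23 + 4 = 27.
A4 applies (level before this adjustment is 27 ≥ 22, so +4): 27 + 4 = 31.
Final offense level: 31.
Criminal history: 2 prior points → Category 1 (0-3).
Level 31 falls in the 30-31 band.
Grid: Level 30-31 × Category 1 = 23-33 months.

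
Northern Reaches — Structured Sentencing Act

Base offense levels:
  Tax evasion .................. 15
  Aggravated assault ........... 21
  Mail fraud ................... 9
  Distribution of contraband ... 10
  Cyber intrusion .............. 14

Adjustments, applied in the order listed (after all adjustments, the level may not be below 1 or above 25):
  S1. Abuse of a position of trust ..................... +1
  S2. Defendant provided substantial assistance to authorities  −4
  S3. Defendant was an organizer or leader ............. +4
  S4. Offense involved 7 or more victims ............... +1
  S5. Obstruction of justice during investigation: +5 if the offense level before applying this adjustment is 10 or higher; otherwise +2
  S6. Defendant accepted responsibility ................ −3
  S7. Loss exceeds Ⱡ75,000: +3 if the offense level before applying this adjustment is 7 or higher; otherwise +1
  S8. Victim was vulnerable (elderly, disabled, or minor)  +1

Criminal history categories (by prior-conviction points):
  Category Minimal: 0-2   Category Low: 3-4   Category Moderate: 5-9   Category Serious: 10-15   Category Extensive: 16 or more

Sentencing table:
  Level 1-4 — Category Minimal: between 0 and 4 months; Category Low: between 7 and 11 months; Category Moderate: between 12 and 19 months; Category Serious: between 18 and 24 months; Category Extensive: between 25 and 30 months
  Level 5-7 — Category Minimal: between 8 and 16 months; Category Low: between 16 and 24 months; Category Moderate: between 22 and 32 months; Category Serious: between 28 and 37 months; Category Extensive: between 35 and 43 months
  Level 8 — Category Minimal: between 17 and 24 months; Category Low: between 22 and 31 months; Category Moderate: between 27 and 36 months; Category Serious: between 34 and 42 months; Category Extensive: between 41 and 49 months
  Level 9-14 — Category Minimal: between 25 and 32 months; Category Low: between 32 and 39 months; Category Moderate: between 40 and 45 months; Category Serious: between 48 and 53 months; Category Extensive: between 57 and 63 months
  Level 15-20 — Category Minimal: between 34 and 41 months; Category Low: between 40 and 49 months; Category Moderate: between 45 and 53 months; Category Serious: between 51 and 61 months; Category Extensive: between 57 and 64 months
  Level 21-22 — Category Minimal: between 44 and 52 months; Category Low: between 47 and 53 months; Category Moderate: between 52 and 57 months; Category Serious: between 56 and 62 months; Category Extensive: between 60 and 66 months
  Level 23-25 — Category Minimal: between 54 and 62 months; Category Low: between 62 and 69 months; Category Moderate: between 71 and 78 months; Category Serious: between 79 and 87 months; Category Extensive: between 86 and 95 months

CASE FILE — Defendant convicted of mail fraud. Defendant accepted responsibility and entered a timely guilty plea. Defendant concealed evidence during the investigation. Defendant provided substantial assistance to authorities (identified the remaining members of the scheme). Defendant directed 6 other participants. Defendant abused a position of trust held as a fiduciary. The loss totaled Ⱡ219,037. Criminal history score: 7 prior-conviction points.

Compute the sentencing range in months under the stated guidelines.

Base offense level for mail fraud: 9.
S1 applies: 9 + 1 = 10.
S2 applies: 10 − 4 = 6.
S3 applies: 6 + 4 = 10.
S4 does not apply.
S5 applies (level before this adjustment is 10 ≥ 10, so +5): 10 + 5 = 15.
S6 applies: 15 − 3 = 12.
S7 applies (level before this adjustment is 12 ≥ 7, so +3): 12 + 3 = 15.
S8 does not apply.
Final offense level: 15.
Criminal history: 7 prior points → Category Moderate (5-9).
Level 15 falls in the 15-20 band.
Grid: Level 15-20 × Category Moderate = 45-53 months.

45-53 months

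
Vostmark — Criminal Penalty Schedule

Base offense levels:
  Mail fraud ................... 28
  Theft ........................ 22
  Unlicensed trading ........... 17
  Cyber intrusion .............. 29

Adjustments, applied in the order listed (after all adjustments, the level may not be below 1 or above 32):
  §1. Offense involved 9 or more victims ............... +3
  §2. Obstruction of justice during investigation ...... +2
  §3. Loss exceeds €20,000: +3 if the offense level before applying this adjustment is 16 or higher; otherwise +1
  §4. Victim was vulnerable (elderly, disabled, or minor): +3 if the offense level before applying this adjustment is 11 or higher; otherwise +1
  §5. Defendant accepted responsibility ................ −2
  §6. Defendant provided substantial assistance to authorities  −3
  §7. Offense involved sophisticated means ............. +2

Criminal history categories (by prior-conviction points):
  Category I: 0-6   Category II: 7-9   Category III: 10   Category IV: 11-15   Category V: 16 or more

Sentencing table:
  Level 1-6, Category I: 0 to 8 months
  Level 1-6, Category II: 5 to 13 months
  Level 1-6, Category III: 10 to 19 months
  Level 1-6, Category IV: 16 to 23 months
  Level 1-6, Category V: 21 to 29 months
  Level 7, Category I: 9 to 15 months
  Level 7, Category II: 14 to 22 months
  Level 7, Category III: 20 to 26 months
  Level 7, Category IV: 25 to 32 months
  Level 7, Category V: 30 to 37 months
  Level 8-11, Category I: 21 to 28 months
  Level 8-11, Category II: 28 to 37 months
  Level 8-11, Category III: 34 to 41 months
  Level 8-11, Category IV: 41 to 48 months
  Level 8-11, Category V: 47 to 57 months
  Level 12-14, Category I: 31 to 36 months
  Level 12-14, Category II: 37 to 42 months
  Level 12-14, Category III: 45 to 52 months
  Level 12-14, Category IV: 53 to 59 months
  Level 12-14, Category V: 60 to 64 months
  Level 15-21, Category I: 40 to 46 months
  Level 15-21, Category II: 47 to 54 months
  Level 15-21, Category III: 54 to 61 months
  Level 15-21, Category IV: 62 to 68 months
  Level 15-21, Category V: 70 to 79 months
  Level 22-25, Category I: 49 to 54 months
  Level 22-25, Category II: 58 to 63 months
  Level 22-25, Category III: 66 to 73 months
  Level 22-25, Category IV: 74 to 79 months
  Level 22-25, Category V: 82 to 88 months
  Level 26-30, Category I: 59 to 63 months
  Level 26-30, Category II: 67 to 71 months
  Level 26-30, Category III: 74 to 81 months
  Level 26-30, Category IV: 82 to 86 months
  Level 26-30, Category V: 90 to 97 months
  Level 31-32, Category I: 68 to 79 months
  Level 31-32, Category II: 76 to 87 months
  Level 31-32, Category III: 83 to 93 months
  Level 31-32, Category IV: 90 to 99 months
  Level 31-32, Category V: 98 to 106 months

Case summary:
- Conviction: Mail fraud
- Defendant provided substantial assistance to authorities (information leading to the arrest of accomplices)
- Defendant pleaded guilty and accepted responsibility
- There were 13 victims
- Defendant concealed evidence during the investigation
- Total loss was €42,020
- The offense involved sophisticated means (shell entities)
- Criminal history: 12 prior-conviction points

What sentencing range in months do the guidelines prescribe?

90-99 months

Base offense level for mail fraud: 28.
§1 applies: 28 + 3 = 31.
§2 applies: 31 + 2 = 33.
§3 applies (level before this adjustment is 33 ≥ 16, so +3): 33 + 3 = 36.
§4 does not apply.
§5 applies: 36 − 2 = 34.
§6 applies: 34 − 3 = 31.
§7 applies: 31 + 2 = 33.
Level 33 exceeds the maximum of 32; capped at 32.
Final offense level: 32.
Criminal history: 12 prior points → Category IV (11-15).
Level 32 falls in the 31-32 band.
Grid: Level 31-32 × Category IV = 90-99 months.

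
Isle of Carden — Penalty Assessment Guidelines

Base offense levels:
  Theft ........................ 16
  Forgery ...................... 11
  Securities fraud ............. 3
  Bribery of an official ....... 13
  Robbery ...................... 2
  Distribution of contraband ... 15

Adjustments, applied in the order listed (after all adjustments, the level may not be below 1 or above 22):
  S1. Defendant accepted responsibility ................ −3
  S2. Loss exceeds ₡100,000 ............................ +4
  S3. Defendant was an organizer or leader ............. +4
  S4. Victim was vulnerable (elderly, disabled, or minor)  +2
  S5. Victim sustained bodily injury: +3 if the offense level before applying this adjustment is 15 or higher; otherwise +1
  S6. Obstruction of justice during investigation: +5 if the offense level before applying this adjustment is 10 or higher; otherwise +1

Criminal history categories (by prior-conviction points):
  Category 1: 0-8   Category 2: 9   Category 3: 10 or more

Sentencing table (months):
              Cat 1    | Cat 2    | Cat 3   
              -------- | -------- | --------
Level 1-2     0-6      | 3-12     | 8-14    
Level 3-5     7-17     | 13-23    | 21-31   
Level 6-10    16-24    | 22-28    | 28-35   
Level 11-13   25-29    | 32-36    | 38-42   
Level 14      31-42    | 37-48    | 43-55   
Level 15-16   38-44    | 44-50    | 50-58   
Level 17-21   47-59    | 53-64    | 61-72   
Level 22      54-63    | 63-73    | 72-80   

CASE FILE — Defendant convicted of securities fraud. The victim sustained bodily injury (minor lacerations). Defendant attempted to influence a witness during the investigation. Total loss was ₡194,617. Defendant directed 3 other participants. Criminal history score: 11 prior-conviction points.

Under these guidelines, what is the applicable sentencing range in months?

Base offense level for securities fraud: 3.
S2 applies: 3 + 4 = 7.
S3 applies: 7 + 4 = 11.
S4 does not apply.
S5 applies (level before this adjustment is 11 < 15, so +1): 11 + 1 = 12.
S6 applies (level before this adjustment is 12 ≥ 10, so +5): 12 + 5 = 17.
Final offense level: 17.
Criminal history: 11 prior points → Category 3 (10+).
Level 17 falls in the 17-21 band.
Grid: Level 17-21 × Category 3 = 61-72 months.

61-72 months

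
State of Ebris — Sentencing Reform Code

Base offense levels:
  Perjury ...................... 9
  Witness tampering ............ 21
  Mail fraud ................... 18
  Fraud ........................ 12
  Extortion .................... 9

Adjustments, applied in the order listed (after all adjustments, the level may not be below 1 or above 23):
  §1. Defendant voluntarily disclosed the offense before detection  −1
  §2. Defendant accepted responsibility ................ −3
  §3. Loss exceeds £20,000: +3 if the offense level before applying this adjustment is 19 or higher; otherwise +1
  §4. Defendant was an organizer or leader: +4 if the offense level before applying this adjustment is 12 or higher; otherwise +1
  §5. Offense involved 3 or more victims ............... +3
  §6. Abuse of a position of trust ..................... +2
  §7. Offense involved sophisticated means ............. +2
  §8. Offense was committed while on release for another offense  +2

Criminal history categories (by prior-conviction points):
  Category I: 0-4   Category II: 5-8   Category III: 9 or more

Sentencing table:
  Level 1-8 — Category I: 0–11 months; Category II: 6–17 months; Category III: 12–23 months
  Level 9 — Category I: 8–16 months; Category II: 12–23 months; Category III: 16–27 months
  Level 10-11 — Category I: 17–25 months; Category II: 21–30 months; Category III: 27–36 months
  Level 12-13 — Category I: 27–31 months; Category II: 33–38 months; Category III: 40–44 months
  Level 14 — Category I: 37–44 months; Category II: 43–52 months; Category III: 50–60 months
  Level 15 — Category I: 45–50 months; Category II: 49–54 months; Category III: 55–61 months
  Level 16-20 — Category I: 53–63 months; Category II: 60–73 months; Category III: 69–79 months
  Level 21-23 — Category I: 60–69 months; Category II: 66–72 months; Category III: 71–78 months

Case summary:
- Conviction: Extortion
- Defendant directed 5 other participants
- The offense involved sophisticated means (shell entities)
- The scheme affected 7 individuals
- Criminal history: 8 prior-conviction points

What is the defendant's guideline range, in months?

Base offense level for extortion: 9.
§3 does not apply.
§4 applies (level before this adjustment is 9 < 12, so +1): 9 + 1 = 10.
§5 applies: 10 + 3 = 13.
§7 applies: 13 + 2 = 15.
§8 does not apply.
Final offense level: 15.
Criminal history: 8 prior points → Category II (5-8).
Level 15 falls in the 15 band.
Grid: Level 15 × Category II = 49-54 months.

49-54 months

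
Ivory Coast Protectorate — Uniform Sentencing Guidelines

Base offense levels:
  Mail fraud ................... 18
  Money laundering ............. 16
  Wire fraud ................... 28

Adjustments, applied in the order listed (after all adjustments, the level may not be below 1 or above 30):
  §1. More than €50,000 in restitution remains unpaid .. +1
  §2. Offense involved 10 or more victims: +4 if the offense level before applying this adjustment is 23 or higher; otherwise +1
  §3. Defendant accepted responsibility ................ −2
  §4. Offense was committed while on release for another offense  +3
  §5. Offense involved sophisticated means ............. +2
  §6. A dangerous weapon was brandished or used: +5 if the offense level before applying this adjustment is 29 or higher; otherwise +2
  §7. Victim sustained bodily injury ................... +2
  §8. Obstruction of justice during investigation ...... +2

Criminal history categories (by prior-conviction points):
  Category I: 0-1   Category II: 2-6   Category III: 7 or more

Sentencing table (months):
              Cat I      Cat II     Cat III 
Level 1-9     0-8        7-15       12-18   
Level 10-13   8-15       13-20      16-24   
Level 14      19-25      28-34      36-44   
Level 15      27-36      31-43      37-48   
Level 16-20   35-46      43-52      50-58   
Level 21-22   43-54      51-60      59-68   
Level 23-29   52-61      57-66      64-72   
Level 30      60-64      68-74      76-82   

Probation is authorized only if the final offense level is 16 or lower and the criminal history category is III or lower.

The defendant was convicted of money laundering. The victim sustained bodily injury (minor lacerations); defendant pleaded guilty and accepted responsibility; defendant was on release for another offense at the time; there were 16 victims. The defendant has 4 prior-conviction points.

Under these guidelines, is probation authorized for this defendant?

No

Base offense level for money laundering: 16.
§1 does not apply.
§2 applies (level before this adjustment is 16 < 23, so +1): 16 + 1 = 17.
§3 applies: 17 − 2 = 15.
§4 applies: 15 + 3 = 18.
§5 does not apply.
§6 does not apply.
§7 applies: 18 + 2 = 20.
§8 does not apply.
Final offense level: 20.
Criminal history: 4 prior points → Category II (2-6).
Level 20 falls in the 16-20 band.
Grid: Level 16-20 × Category II = 43-52 months.
Probation check: level 20 > 16 and category II ≤ III → not eligible.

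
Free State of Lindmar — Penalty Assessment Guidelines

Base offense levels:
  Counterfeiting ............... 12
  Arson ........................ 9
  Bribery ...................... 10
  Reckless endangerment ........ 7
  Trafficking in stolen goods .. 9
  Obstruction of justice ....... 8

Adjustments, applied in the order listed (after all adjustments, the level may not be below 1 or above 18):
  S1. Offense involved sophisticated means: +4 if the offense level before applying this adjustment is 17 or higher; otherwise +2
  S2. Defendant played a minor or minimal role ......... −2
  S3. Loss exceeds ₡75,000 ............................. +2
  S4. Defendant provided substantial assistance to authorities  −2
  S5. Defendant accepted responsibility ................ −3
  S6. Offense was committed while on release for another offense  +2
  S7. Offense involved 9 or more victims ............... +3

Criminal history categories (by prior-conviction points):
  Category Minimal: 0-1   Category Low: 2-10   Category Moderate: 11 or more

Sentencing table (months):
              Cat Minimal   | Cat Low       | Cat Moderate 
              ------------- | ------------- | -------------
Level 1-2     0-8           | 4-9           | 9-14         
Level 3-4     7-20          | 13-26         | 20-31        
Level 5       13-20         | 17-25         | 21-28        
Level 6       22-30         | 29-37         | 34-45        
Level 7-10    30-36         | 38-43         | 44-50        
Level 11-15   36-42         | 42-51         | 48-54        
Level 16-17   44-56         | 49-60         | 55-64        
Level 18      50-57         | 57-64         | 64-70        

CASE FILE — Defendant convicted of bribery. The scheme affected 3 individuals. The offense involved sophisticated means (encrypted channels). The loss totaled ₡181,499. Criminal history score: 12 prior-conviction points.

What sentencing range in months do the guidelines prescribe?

48-54 months

Base offense level for bribery: 10.
S1 applies (level before this adjustment is 10 < 17, so +2): 10 + 2 = 12.
S2 does not apply.
S3 applies: 12 + 2 = 14.
S5 does not apply.
S6 does not apply.
Final offense level: 14.
Criminal history: 12 prior points → Category Moderate (11+).
Level 14 falls in the 11-15 band.
Grid: Level 11-15 × Category Moderate = 48-54 months.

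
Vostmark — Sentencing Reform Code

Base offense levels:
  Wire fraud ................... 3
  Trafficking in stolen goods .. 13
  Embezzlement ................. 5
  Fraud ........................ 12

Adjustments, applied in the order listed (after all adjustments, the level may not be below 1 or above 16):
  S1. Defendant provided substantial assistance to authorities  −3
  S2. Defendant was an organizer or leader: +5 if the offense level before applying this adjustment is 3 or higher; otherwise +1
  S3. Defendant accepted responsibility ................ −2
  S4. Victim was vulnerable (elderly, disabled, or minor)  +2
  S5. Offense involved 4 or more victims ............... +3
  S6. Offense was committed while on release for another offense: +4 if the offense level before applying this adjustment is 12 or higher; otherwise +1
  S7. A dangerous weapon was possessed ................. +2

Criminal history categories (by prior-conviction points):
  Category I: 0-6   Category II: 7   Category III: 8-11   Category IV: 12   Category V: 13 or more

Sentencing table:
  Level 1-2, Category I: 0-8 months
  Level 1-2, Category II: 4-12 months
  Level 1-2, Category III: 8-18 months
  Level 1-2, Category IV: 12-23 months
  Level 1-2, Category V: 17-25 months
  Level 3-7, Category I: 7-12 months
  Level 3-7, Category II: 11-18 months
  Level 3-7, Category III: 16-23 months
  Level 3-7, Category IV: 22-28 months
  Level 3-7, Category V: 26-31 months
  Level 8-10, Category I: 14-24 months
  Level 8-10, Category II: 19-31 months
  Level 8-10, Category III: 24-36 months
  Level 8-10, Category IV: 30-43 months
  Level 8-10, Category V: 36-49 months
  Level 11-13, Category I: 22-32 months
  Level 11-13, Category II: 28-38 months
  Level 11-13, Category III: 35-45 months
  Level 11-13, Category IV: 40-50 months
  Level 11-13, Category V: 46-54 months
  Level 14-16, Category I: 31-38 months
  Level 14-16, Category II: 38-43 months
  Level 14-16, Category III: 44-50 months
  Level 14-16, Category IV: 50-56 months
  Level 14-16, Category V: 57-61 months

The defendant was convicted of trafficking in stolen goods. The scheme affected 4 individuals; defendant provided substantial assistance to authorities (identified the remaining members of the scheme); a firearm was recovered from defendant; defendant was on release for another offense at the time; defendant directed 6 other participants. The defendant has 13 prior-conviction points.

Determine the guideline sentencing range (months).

57-61 months

Base offense level for trafficking in stolen goods: 13.
S1 applies: 13 − 3 = 10.
S2 applies (level before this adjustment is 10 ≥ 3, so +5): 10 + 5 = 15.
S3 does not apply.
S5 applies: 15 + 3 = 18.
S6 applies (level before this adjustment is 18 ≥ 12, so +4): 18 + 4 = 22.
S7 applies: 22 + 2 = 24.
Level 24 exceeds the maximum of 16; capped at 16.
Final offense level: 16.
Criminal history: 13 prior points → Category V (13+).
Level 16 falls in the 14-16 band.
Grid: Level 14-16 × Category V = 57-61 months.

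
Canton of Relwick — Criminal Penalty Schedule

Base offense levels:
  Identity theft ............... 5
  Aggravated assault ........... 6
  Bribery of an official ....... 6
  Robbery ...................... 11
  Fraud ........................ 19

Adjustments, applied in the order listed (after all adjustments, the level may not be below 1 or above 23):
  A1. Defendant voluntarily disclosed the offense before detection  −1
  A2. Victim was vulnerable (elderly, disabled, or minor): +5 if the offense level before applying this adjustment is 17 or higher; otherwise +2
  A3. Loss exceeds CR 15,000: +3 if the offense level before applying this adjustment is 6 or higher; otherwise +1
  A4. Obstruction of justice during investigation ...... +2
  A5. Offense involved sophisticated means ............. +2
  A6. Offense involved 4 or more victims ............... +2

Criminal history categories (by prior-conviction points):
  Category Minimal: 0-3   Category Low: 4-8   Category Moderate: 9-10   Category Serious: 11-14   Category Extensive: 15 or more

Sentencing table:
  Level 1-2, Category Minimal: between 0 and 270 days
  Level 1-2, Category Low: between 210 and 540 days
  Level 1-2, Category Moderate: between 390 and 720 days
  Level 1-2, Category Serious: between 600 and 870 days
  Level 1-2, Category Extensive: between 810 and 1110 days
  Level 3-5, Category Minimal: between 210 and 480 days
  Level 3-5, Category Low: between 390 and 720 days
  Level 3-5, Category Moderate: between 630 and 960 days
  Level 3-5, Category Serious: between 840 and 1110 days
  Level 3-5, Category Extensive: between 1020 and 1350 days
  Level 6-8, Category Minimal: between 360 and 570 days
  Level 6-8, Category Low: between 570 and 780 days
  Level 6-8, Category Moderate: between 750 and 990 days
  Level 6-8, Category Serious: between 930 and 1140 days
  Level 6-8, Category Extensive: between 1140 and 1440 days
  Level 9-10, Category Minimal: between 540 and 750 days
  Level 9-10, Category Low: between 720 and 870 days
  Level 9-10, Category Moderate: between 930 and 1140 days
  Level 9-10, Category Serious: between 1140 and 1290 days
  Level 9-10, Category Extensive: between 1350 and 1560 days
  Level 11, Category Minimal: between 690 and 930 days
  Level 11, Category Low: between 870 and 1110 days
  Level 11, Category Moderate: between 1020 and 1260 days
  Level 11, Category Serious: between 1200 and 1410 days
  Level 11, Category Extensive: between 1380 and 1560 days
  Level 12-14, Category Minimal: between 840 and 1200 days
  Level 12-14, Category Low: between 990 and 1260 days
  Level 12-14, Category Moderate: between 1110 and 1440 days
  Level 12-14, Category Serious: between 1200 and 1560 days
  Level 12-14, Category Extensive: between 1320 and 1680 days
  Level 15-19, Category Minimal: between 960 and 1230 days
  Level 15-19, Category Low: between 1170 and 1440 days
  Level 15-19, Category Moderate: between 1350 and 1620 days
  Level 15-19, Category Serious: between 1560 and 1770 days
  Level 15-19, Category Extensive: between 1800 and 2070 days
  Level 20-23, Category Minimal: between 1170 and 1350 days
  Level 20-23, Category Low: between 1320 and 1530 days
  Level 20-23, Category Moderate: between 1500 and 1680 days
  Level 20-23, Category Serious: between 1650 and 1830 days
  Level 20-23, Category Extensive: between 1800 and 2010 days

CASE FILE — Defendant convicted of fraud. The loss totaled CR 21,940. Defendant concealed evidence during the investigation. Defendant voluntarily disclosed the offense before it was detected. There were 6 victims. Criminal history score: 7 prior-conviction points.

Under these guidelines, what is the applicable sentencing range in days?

1320-1530 days

Base offense level for fraud: 19.
A1 applies: 19 − 1 = 18.
A3 applies (level before this adjustment is 18 ≥ 6, so +3): 18 + 3 = 21.
A4 applies: 21 + 2 = 23.
A5 does not apply.
A6 applies: 23 + 2 = 25.
Level 25 exceeds the maximum of 23; capped at 23.
Final offense level: 23.
Criminal history: 7 prior points → Category Low (4-8).
Level 23 falls in the 20-23 band.
Grid: Level 20-23 × Category Low = 1320-1530 days.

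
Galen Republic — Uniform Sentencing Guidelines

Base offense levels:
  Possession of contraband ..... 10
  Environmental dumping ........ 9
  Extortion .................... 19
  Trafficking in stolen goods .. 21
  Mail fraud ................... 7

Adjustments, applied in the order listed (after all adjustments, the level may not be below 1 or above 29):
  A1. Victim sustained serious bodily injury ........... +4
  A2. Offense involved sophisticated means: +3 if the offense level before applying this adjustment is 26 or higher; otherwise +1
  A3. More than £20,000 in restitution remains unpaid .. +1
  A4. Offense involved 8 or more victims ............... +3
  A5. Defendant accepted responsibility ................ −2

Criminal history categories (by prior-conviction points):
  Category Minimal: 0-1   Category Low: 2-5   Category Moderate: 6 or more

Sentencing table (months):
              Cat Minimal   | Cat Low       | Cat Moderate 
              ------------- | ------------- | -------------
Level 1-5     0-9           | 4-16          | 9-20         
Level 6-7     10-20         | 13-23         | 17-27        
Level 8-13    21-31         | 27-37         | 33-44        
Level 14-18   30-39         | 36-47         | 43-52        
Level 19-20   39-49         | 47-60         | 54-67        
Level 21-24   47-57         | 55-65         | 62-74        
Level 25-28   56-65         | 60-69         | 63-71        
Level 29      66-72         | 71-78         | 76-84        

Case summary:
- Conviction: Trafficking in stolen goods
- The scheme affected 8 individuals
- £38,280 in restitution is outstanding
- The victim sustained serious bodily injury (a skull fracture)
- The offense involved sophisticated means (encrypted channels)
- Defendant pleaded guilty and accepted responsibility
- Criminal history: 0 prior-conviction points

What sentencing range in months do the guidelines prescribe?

56-65 months

Base offense level for trafficking in stolen goods: 21.
A1 applies: 21 + 4 = 25.
A2 applies (level before this adjustment is 25 < 26, so +1): 25 + 1 = 26.
A3 applies: 26 + 1 = 27.
A4 applies: 27 + 3 = 30.
A5 applies: 30 − 2 = 28.
Final offense level: 28.
Criminal history: 0 prior points → Category Minimal (0-1).
Level 28 falls in the 25-28 band.
Grid: Level 25-28 × Category Minimal = 56-65 months.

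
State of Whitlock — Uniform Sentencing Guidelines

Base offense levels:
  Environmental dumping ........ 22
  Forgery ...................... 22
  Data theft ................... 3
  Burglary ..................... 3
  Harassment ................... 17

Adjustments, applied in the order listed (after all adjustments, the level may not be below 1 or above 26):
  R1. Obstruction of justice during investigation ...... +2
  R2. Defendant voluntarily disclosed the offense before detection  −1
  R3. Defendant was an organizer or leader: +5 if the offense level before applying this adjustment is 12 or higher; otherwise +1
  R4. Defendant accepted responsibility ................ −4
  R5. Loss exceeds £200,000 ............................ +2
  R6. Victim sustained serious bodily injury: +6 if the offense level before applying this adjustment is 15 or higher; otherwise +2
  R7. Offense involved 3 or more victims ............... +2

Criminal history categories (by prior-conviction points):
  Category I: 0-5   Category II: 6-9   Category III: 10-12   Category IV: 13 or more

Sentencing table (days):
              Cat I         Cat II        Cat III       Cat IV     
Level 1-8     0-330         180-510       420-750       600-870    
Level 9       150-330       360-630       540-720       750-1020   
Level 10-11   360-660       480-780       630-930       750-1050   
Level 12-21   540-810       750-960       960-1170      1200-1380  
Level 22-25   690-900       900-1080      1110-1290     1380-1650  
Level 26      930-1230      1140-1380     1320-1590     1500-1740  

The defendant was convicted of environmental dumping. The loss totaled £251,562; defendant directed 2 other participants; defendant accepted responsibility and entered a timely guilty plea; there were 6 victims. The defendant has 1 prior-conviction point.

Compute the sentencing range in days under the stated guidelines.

930-1230 days

Base offense level for environmental dumping: 22.
R2 does not apply.
R3 applies (level before this adjustment is 22 ≥ 12, so +5): 22 + 5 = 27.
R4 applies: 27 − 4 = 23.
R5 applies: 23 + 2 = 25.
R6 does not apply.
R7 applies: 25 + 2 = 27.
Level 27 exceeds the maximum of 26; capped at 26.
Final offense level: 26.
Criminal history: 1 prior point → Category I (0-5).
Level 26 falls in the 26 band.
Grid: Level 26 × Category I = 930-1230 days.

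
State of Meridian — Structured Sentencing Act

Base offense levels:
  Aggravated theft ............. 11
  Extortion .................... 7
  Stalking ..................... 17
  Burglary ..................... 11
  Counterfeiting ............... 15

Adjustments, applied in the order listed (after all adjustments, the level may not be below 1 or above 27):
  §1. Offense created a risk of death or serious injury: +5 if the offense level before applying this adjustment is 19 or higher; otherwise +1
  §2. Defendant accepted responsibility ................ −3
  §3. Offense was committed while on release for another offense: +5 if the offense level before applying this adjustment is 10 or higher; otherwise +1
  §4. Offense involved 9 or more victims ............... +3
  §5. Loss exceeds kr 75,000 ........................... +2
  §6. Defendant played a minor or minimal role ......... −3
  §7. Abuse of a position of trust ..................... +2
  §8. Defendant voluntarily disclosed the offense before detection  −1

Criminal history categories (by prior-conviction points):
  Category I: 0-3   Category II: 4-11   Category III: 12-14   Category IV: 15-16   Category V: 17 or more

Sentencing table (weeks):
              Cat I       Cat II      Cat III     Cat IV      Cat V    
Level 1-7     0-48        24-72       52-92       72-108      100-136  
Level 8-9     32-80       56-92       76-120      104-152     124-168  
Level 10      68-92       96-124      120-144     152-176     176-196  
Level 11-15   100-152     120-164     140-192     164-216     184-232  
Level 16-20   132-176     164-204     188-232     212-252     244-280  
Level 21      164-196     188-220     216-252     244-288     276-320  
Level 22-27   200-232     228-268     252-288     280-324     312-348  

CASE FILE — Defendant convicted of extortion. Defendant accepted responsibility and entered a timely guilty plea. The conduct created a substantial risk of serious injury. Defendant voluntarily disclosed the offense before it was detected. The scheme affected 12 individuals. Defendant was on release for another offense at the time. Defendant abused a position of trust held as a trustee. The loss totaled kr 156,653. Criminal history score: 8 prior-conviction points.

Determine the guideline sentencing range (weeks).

Base offense level for extortion: 7.
§1 applies (level before this adjustment is 7 < 19, so +1): 7 + 1 = 8.
§2 applies: 8 − 3 = 5.
§3 applies (level before this adjustment is 5 < 10, so +1): 5 + 1 = 6.
§4 applies: 6 + 3 = 9.
§5 applies: 9 + 2 = 11.
§7 applies: 11 + 2 = 13.
§8 applies: 13 − 1 = 12.
Final offense level: 12.
Criminal history: 8 prior points → Category II (4-11).
Level 12 falls in the 11-15 band.
Grid: Level 11-15 × Category II = 120-164 weeks.

120-164 weeks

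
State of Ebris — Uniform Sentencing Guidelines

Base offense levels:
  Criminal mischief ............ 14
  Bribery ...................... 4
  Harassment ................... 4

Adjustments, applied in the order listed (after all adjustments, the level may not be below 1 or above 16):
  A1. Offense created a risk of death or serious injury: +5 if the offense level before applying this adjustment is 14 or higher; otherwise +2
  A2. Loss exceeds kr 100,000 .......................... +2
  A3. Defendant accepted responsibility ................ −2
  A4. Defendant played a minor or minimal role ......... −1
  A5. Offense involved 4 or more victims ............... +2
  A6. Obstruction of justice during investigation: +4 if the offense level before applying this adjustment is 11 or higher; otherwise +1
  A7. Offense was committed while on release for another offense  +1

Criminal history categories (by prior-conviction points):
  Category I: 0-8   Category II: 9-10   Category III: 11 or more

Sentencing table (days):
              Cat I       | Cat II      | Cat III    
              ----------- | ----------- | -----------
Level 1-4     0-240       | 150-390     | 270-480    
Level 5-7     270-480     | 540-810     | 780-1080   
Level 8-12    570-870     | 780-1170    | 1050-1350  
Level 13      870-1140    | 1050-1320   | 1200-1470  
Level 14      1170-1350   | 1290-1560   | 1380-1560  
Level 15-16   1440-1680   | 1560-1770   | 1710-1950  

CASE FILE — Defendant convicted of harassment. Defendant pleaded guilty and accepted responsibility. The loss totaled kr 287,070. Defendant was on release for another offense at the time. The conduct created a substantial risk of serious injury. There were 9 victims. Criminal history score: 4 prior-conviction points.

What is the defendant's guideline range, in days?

570-870 days

Base offense level for harassment: 4.
A1 applies (level before this adjustment is 4 < 14, so +2): 4 + 2 = 6.
A2 applies: 6 + 2 = 8.
A3 applies: 8 − 2 = 6.
A5 applies: 6 + 2 = 8.
A7 applies: 8 + 1 = 9.
Final offense level: 9.
Criminal history: 4 prior points → Category I (0-8).
Level 9 falls in the 8-12 band.
Grid: Level 8-12 × Category I = 570-870 days.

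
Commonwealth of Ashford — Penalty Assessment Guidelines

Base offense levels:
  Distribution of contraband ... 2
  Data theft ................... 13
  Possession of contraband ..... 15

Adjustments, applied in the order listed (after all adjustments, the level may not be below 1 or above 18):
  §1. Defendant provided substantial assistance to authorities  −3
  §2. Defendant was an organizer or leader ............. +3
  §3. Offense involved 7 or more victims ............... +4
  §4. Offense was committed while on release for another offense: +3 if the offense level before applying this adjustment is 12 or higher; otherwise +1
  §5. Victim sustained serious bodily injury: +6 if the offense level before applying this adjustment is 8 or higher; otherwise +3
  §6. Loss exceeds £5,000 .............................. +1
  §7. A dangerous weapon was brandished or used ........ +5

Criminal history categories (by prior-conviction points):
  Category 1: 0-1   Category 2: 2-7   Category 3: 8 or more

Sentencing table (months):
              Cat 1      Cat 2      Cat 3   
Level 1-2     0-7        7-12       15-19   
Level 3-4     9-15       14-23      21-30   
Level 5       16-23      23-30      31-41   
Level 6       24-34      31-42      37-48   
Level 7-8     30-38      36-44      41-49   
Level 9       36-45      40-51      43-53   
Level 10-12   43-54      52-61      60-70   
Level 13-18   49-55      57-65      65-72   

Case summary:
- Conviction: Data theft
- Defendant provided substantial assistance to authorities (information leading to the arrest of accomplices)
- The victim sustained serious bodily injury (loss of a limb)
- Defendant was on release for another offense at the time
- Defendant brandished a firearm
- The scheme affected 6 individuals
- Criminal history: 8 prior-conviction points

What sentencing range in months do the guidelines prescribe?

65-72 months

Base offense level for data theft: 13.
§1 applies: 13 − 3 = 10.
§2 does not apply.
§3 does not apply.
§4 applies (level before this adjustment is 10 < 12, so +1): 10 + 1 = 11.
§5 applies (level before this adjustment is 11 ≥ 8, so +6): 11 + 6 = 17.
§7 applies: 17 + 5 = 22.
Level 22 exceeds the maximum of 18; capped at 18.
Final offense level: 18.
Criminal history: 8 prior points → Category 3 (8+).
Level 18 falls in the 13-18 band.
Grid: Level 13-18 × Category 3 = 65-72 months.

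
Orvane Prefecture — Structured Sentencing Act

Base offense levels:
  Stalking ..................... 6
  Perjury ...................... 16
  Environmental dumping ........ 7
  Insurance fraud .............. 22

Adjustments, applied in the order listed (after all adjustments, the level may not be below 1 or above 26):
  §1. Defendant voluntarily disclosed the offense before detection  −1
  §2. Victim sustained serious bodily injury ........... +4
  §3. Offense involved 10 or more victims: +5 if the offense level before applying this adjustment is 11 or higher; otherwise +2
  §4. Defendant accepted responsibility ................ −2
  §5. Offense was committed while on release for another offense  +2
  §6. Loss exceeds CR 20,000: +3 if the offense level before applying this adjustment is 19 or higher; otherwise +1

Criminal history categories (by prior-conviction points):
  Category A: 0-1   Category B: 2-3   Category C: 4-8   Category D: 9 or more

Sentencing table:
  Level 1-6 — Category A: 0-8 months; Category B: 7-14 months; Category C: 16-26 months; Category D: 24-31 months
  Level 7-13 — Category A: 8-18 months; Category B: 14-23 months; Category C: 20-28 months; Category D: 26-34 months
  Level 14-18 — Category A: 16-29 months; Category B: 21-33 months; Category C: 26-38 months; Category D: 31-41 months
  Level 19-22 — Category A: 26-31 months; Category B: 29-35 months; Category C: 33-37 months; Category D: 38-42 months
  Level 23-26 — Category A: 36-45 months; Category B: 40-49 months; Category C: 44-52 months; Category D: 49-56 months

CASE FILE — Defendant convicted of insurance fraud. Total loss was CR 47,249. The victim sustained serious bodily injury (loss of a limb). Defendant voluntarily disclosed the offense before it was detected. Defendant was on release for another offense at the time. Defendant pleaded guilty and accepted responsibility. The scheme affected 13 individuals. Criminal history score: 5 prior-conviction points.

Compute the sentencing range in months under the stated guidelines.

Base offense level for insurance fraud: 22.
§1 applies: 22 − 1 = 21.
§2 applies: 21 + 4 = 25.
§3 applies (level before this adjustment is 25 ≥ 11, so +5): 25 + 5 = 30.
§4 applies: 30 − 2 = 28.
§5 applies: 28 + 2 = 30.
§6 applies (level before this adjustment is 30 ≥ 19, so +3): 30 + 3 = 33.
Level 33 exceeds the maximum of 26; capped at 26.
Final offense level: 26.
Criminal history: 5 prior points → Category C (4-8).
Level 26 falls in the 23-26 band.
Grid: Level 23-26 × Category C = 44-52 months.

44-52 months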